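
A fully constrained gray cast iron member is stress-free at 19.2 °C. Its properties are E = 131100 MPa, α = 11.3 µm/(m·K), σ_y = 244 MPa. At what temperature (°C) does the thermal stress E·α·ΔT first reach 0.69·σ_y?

133 °C

E = 131100 MPa = 131.1 GPa.
E·α·ΔT = 168.4 MPa ⇒ ΔT = 168.4 / (131.1×10³ × 11.3×10⁻⁶) = 113.6 K.
T = 19.2 + 113.6 = 132.8 °C.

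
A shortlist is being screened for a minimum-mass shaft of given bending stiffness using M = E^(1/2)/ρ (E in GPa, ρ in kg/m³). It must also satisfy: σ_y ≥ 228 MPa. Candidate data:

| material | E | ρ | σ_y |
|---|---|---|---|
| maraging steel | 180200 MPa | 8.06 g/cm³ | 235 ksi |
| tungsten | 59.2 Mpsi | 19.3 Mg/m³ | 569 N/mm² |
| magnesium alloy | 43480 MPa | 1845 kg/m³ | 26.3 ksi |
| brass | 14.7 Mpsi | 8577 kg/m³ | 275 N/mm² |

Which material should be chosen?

Screen on constraints: σ_y ≥ 228 MPa. Survivors: maraging steel, tungsten, brass.
Convert each candidate to consistent units, then evaluate M:
  maraging steel: E = 180.2 GPa, ρ = 8060 kg/m³
  tungsten: E = 408.2 GPa, ρ = 19300 kg/m³
  brass: E = 101.4 GPa, ρ = 8577 kg/m³
  maraging steel: M = 1.67×10⁻³
  brass: M = 1.17×10⁻³
  tungsten: M = 1.05×10⁻³
Maraging steel has the largest M.

maraging steel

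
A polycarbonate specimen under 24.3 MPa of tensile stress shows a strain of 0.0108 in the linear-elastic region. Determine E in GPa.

E = σ/ε = 24.3 MPa / 0.0108 = 2250 MPa = 2.25 GPa.

2.25 GPa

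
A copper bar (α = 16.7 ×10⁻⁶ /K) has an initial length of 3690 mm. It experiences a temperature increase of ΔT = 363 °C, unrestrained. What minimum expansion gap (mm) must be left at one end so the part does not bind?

ΔL = α·L₀·ΔT = 16.7×10⁻⁶ × 3690 mm × 363.0 K = 22.4 mm.

22.4 mm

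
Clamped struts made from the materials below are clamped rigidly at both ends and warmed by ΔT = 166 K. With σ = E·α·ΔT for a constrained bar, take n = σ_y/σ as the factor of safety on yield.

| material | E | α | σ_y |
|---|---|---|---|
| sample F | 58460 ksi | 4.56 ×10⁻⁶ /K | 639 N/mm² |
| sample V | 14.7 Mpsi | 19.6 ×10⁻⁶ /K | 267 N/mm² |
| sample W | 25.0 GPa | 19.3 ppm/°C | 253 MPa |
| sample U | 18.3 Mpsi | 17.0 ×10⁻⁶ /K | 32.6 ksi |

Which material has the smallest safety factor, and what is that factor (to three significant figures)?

sample U, n = 0.631

With everything in SI (GPa, ×10⁻⁶/K, MPa):
  sample F: E = 403.1, α = 4.56, σ_y = 639.0 → σ = 305 MPa, n = 2.09
  sample V: E = 101.4, α = 19.6, σ_y = 267.0 → σ = 330 MPa, n = 0.810
  sample W: E = 25.00, α = 19.3, σ_y = 253.0 → σ = 80.1 MPa, n = 3.16
  sample U: E = 126.2, α = 17.0, σ_y = 224.8 → σ = 356 MPa, n = 0.631
Smallest n: sample U with n = 0.631.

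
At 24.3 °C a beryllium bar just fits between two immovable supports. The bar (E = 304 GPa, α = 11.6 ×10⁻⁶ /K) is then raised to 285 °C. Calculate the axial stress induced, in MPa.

919 MPa

ΔT = 260.7 K. Constrained thermal stress σ = E·α·ΔT = 304.0×10³ MPa × 11.6×10⁻⁶ × 260.7 = 919 MPa (compressive).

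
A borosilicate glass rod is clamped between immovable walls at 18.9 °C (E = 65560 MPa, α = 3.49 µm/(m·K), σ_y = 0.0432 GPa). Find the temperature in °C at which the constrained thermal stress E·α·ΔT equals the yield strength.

E = 65560 MPa = 65.56 GPa.
σ_y = 0.0432 GPa = 43.20 MPa.
E·α·ΔT = 43.20 MPa ⇒ ΔT = 43.20 / (65.56×10³ × 3.49×10⁻⁶) = 188.8 K.
T = 18.9 + 188.8 = 207.7 °C.

208 °C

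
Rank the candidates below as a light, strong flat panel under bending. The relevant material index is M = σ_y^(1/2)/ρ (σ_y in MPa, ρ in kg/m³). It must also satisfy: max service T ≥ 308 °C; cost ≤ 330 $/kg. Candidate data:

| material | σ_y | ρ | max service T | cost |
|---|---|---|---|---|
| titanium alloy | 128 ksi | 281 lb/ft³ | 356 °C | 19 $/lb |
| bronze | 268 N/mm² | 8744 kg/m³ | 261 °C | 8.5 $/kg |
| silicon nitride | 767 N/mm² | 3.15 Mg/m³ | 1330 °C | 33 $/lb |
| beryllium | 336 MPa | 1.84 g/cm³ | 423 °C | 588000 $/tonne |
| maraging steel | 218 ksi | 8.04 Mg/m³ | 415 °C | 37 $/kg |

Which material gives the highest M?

Screen on constraints: max service T ≥ 308 °C; cost ≤ 330 $/kg. Survivors: titanium alloy, silicon nitride, maraging steel.
Normalizing units and computing the index:
  titanium alloy: σ_y = 882.5 MPa, ρ = 4501 kg/m³
  silicon nitride: σ_y = 767.0 MPa, ρ = 3150 kg/m³
  maraging steel: σ_y = 1503 MPa, ρ = 8040 kg/m³
  silicon nitride: M = 8.79×10⁻³
  titanium alloy: M = 6.60×10⁻³
  maraging steel: M = 4.82×10⁻³
The maximum is for silicon nitride.

silicon nitride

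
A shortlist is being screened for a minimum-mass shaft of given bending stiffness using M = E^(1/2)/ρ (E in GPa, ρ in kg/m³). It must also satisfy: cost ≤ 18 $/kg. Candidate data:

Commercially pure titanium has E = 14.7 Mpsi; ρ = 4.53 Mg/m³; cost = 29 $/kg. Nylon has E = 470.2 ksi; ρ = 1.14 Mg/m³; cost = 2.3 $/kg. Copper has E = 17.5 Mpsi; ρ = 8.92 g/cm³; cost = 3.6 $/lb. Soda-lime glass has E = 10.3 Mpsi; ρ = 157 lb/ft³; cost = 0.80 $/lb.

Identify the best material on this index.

Screen on constraints: cost ≤ 18 $/kg. Survivors: nylon, copper, soda-lime glass.
After converting to SI:
  nylon: E = 3.242 GPa, ρ = 1140 kg/m³
  copper: E = 120.7 GPa, ρ = 8920 kg/m³
  soda-lime glass: E = 71.02 GPa, ρ = 2515 kg/m³
  soda-lime glass: M = 3.35×10⁻³
  nylon: M = 1.58×10⁻³
  copper: M = 1.23×10⁻³
Soda-lime glass ranks first.

soda-lime glass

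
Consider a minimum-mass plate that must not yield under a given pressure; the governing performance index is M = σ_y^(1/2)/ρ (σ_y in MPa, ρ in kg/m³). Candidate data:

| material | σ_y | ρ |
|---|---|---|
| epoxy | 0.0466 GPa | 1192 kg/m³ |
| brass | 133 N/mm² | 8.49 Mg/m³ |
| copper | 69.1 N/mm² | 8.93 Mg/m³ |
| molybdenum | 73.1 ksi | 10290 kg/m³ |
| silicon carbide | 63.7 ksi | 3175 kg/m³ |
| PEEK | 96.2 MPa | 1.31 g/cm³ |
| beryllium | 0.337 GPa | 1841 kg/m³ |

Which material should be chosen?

beryllium

Putting every candidate on a common basis:
  epoxy: σ_y = 46.60 MPa, ρ = 1192 kg/m³
  brass: σ_y = 133.0 MPa, ρ = 8490 kg/m³
  copper: σ_y = 69.10 MPa, ρ = 8930 kg/m³
  molybdenum: σ_y = 504.0 MPa, ρ = 10290 kg/m³
  silicon carbide: σ_y = 439.2 MPa, ρ = 3175 kg/m³
  PEEK: σ_y = 96.20 MPa, ρ = 1310 kg/m³
  beryllium: σ_y = 337.0 MPa, ρ = 1841 kg/m³
  beryllium: M = 9.97×10⁻³
  PEEK: M = 7.49×10⁻³
  silicon carbide: M = 6.60×10⁻³
  epoxy: M = 5.73×10⁻³
  molybdenum: M = 2.18×10⁻³
  brass: M = 1.36×10⁻³
  copper: M = 0.931×10⁻³
The maximum is for beryllium.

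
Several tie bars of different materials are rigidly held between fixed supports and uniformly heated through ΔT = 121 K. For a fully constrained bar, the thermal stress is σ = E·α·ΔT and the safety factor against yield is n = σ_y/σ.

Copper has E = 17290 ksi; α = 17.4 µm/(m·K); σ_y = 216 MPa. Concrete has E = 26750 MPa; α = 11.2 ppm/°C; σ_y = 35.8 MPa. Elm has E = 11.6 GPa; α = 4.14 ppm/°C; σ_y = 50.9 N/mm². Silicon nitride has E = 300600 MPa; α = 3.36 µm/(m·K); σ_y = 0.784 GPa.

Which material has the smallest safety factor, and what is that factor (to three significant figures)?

Converting E to GPa, α to ×10⁻⁶/K, σ_y to MPa, then σ and n for each:
  copper: E = 119.2, α = 17.4, σ_y = 216.0 → σ = 251 MPa, n = 0.861
  concrete: E = 26.75, α = 11.2, σ_y = 35.80 → σ = 36.3 MPa, n = 0.988
  elm: E = 11.60, α = 4.14, σ_y = 50.90 → σ = 5.81 MPa, n = 8.76
  silicon nitride: E = 300.6, α = 3.36, σ_y = 784.0 → σ = 122 MPa, n = 6.42
Copper has the lowest safety factor, n = 0.861.

copper, n = 0.861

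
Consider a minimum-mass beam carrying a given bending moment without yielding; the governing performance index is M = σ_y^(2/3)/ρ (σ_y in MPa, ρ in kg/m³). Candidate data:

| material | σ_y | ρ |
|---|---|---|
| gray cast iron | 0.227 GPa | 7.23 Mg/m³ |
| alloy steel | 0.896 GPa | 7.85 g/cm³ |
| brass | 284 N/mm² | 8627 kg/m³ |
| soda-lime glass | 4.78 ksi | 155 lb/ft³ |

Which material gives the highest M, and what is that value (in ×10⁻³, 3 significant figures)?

In SI units:
  gray cast iron: σ_y = 227.0 MPa, ρ = 7230 kg/m³
  alloy steel: σ_y = 896.0 MPa, ρ = 7850 kg/m³
  brass: σ_y = 284.0 MPa, ρ = 8627 kg/m³
  soda-lime glass: σ_y = 32.96 MPa, ρ = 2483 kg/m³
  alloy steel: M = 11.8×10⁻³
  gray cast iron: M = 5.15×10⁻³
  brass: M = 5.01×10⁻³
  soda-lime glass: M = 4.14×10⁻³
Highest index: alloy steel.

alloy steel, M = 11.8×10⁻³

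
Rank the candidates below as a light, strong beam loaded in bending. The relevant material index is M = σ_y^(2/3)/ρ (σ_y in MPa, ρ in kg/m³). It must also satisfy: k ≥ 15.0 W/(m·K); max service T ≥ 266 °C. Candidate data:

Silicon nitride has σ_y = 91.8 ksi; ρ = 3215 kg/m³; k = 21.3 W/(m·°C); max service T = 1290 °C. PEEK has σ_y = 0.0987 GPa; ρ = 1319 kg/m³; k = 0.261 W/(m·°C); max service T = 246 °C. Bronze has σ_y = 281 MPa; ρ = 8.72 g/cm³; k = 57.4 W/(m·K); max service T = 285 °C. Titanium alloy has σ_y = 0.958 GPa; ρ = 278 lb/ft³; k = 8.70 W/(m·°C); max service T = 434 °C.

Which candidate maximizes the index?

silicon nitride

Screen on constraints: k ≥ 15.0 W/(m·K); max service T ≥ 266 °C. Survivors: silicon nitride, bronze.
In SI units:
  silicon nitride: σ_y = 632.9 MPa, ρ = 3215 kg/m³
  bronze: σ_y = 281.0 MPa, ρ = 8720 kg/m³
  silicon nitride: M = 22.9×10⁻³
  bronze: M = 4.92×10⁻³
Silicon nitride ranks first.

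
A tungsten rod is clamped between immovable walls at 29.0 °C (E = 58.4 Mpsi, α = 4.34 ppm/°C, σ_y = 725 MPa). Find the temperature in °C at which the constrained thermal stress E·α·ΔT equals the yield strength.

444 °C

E = 58.4 Mpsi = 402.7 GPa.
E·α·ΔT = 725.0 MPa ⇒ ΔT = 725.0 / (402.7×10³ × 4.34×10⁻⁶) = 414.9 K.
T = 29.0 + 414.9 = 443.9 °C.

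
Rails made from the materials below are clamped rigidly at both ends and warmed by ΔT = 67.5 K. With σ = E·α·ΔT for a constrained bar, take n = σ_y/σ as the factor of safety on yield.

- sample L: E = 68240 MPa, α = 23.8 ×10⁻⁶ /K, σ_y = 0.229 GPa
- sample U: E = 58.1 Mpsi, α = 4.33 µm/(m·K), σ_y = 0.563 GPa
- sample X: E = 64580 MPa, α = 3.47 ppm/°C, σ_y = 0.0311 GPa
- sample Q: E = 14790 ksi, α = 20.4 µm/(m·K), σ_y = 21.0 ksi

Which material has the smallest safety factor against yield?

sample Q

In consistent units (E in GPa, α in ×10⁻⁶/K, σ_y in MPa):
  sample L: E = 68.24, α = 23.8, σ_y = 229.0 → σ = 110 MPa, n = 2.09
  sample U: E = 400.6, α = 4.33, σ_y = 563.0 → σ = 117 MPa, n = 4.81
  sample X: E = 64.58, α = 3.47, σ_y = 31.10 → σ = 15.1 MPa, n = 2.06
  sample Q: E = 102.0, α = 20.4, σ_y = 144.8 → σ = 140 MPa, n = 1.03
The minimum is sample Q at n = 1.03.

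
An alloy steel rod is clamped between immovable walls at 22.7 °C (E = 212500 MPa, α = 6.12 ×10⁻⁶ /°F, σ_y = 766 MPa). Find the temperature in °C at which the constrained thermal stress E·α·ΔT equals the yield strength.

350 °C

E = 212500 MPa = 212.5 GPa.
α = 6.12×10⁻⁶/°F × 9/5 = 11.0×10⁻⁶/K.
E·α·ΔT = 766.0 MPa ⇒ ΔT = 766.0 / (212.5×10³ × 11.0×10⁻⁶) = 327.2 K.
T = 22.7 + 327.2 = 349.9 °C.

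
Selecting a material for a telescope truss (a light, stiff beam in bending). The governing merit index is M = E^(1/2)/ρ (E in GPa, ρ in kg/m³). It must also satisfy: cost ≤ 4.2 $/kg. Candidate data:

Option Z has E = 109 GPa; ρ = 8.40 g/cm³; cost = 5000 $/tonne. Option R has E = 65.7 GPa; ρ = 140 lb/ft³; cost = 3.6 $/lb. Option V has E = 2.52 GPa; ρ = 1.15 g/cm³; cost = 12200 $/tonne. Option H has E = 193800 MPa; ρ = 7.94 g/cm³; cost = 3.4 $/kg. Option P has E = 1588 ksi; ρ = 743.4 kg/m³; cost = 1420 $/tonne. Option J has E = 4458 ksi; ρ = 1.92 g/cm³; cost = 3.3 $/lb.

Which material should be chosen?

option P

Screen on constraints: cost ≤ 4.2 $/kg. Survivors: option H, option P.
Convert each candidate to consistent units, then evaluate M:
  option H: E = 193.8 GPa, ρ = 7940 kg/m³
  option P: E = 10.95 GPa, ρ = 743.4 kg/m³
  option P: M = 4.45×10⁻³
  option H: M = 1.75×10⁻³
Option P ranks first.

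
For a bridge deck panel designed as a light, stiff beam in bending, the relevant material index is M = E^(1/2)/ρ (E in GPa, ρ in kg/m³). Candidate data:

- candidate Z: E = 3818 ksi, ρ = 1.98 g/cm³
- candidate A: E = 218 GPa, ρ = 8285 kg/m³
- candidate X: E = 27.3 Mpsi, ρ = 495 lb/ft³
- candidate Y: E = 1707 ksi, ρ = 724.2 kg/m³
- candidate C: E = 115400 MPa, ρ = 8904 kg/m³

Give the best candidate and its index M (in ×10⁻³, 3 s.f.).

Putting every candidate on a common basis:
  candidate Z: E = 26.32 GPa, ρ = 1980 kg/m³
  candidate A: E = 218.0 GPa, ρ = 8285 kg/m³
  candidate X: E = 188.2 GPa, ρ = 7929 kg/m³
  candidate Y: E = 11.77 GPa, ρ = 724.2 kg/m³
  candidate C: E = 115.4 GPa, ρ = 8904 kg/m³
  candidate Y: M = 4.74×10⁻³
  candidate Z: M = 2.59×10⁻³
  candidate A: M = 1.78×10⁻³
  candidate X: M = 1.73×10⁻³
  candidate C: M = 1.21×10⁻³
Candidate Y ranks first.

candidate Y, M = 4.74×10⁻³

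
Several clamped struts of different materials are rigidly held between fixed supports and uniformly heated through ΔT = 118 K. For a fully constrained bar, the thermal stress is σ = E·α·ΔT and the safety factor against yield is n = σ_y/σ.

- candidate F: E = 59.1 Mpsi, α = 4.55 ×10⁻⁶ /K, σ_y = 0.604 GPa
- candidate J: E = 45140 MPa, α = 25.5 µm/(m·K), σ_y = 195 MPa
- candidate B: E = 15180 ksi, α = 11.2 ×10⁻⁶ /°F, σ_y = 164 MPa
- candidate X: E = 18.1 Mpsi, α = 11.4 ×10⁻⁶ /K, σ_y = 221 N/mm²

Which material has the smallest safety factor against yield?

In consistent units (E in GPa, α in ×10⁻⁶/K, σ_y in MPa):
  candidate F: E = 407.5, α = 4.55, σ_y = 604.0 → σ = 219 MPa, n = 2.76
  candidate J: E = 45.14, α = 25.5, σ_y = 195.0 → σ = 136 MPa, n = 1.44
  candidate B: E = 104.7, α = 20.2, σ_y = 164.0 → σ = 249 MPa, n = 0.659
  candidate X: E = 124.8, α = 11.4, σ_y = 221.0 → σ = 168 MPa, n = 1.32
Candidate B has the lowest safety factor, n = 0.659.

candidate B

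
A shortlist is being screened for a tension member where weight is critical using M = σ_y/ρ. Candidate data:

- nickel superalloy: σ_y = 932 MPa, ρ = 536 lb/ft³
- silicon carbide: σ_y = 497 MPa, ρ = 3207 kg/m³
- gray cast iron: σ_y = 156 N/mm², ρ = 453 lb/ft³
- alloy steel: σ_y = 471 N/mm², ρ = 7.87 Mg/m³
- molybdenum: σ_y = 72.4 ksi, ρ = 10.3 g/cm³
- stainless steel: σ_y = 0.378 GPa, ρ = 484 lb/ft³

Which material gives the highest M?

After converting to SI:
  nickel superalloy: σ_y = 932.0 MPa, ρ = 8586 kg/m³
  silicon carbide: σ_y = 497.0 MPa, ρ = 3207 kg/m³
  gray cast iron: σ_y = 156.0 MPa, ρ = 7256 kg/m³
  alloy steel: σ_y = 471.0 MPa, ρ = 7870 kg/m³
  molybdenum: σ_y = 499.2 MPa, ρ = 10300 kg/m³
  stainless steel: σ_y = 378.0 MPa, ρ = 7753 kg/m³
  silicon carbide: M = 155 kN·m/kg
  nickel superalloy: M = 109 kN·m/kg
  alloy steel: M = 59.8 kN·m/kg
  stainless steel: M = 48.8 kN·m/kg
  molybdenum: M = 48.5 kN·m/kg
  gray cast iron: M = 21.5 kN·m/kg
The maximum is for silicon carbide.

silicon carbide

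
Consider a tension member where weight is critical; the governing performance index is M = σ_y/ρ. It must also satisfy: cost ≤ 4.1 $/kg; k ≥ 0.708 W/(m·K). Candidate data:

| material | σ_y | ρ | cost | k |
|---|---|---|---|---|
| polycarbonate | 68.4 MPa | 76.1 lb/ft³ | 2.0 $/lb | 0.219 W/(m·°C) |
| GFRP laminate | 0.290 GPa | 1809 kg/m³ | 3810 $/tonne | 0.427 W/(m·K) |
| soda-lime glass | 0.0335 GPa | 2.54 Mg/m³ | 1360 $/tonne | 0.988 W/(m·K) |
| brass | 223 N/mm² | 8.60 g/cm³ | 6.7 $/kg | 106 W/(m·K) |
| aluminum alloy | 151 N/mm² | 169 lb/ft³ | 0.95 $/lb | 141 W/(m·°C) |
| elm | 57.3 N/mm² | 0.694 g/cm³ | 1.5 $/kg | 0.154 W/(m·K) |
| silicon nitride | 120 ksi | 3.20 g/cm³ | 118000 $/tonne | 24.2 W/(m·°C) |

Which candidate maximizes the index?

Screen on constraints: cost ≤ 4.1 $/kg; k ≥ 0.708 W/(m·K). Survivors: soda-lime glass, aluminum alloy.
Convert each candidate to consistent units, then evaluate M:
  soda-lime glass: σ_y = 33.50 MPa, ρ = 2540 kg/m³
  aluminum alloy: σ_y = 151.0 MPa, ρ = 2707 kg/m³
  aluminum alloy: M = 55.8 kN·m/kg
  soda-lime glass: M = 13.2 kN·m/kg
Aluminum alloy has the largest M.

aluminum alloy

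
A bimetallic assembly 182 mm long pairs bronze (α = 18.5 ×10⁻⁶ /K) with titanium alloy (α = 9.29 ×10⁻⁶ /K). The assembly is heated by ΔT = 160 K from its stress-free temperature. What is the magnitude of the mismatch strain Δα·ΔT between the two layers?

Δα = |18.5 − 9.29|×10⁻⁶/K = 9.21×10⁻⁶/K.
Mismatch strain = Δα·ΔT = 9.21×10⁻⁶ × 160.0 = 1.47×10⁻³.

1.47×10⁻³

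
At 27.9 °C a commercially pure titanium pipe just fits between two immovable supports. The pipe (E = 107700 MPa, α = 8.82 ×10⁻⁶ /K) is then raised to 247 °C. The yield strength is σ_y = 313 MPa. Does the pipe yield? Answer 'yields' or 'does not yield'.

does not yield

E = 107700 MPa = 107.7 GPa.
ΔT = 219.1 K. Constrained thermal stress σ = E·α·ΔT = 107.7×10³ MPa × 8.82×10⁻⁶ × 219.1 = 208 MPa (compressive).
Compare to σ_y = 313 MPa: σ < σ_y, so it does not yield.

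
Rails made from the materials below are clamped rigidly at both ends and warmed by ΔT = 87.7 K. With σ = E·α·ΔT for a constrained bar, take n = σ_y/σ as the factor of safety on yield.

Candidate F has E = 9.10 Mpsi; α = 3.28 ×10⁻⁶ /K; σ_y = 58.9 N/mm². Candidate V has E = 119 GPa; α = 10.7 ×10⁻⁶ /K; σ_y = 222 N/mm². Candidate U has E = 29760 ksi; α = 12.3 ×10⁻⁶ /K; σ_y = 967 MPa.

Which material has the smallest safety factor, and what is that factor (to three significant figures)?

candidate V, n = 1.99

With everything in SI (GPa, ×10⁻⁶/K, MPa):
  candidate F: E = 62.74, α = 3.28, σ_y = 58.90 → σ = 18.0 MPa, n = 3.26
  candidate V: E = 119.0, α = 10.7, σ_y = 222.0 → σ = 112 MPa, n = 1.99
  candidate U: E = 205.2, α = 12.3, σ_y = 967.0 → σ = 221 MPa, n = 4.37
Candidate V has the lowest safety factor, n = 1.99.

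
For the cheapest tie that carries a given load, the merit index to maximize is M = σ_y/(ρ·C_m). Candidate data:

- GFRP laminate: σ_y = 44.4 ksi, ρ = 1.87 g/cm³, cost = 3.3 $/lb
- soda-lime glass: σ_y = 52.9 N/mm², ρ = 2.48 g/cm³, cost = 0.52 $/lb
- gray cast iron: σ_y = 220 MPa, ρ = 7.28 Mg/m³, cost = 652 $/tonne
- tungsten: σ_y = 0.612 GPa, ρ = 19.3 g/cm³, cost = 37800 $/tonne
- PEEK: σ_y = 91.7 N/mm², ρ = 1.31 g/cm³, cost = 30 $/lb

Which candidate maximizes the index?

Normalizing units and computing the index:
  GFRP laminate: σ_y = 306.1 MPa, ρ = 1870 kg/m³, cost = 7.275 $/kg
  soda-lime glass: σ_y = 52.90 MPa, ρ = 2480 kg/m³, cost = 1.146 $/kg
  gray cast iron: σ_y = 220.0 MPa, ρ = 7280 kg/m³, cost = 0.6520 $/kg
  tungsten: σ_y = 612.0 MPa, ρ = 19300 kg/m³, cost = 37.80 $/kg
  PEEK: σ_y = 91.70 MPa, ρ = 1310 kg/m³, cost = 66.14 $/kg
  gray cast iron: M = 46.3 kN·m per $
  GFRP laminate: M = 22.5 kN·m per $
  soda-lime glass: M = 18.6 kN·m per $
  PEEK: M = 1.06 kN·m per $
  tungsten: M = 0.839 kN·m per $
Gray cast iron ranks first.

gray cast iron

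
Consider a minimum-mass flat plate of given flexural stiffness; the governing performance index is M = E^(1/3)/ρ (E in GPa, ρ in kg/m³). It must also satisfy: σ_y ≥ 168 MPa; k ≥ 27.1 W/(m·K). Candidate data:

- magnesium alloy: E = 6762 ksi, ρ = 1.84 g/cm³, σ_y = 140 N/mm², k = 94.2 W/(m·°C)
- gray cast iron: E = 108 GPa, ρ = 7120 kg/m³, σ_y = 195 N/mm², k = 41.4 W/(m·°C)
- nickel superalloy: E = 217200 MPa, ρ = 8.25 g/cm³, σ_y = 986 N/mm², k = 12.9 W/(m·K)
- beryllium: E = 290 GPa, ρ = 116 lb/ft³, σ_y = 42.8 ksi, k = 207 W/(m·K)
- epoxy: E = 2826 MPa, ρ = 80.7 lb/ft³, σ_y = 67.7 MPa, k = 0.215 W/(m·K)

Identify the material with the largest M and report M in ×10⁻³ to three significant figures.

beryllium, M = 3.56×10⁻³

Screen on constraints: σ_y ≥ 168 MPa; k ≥ 27.1 W/(m·K). Survivors: gray cast iron, beryllium.
Putting every candidate on a common basis:
  gray cast iron: E = 108.0 GPa, ρ = 7120 kg/m³
  beryllium: E = 290.0 GPa, ρ = 1858 kg/m³
  beryllium: M = 3.56×10⁻³
  gray cast iron: M = 0.669×10⁻³
Beryllium has the largest M.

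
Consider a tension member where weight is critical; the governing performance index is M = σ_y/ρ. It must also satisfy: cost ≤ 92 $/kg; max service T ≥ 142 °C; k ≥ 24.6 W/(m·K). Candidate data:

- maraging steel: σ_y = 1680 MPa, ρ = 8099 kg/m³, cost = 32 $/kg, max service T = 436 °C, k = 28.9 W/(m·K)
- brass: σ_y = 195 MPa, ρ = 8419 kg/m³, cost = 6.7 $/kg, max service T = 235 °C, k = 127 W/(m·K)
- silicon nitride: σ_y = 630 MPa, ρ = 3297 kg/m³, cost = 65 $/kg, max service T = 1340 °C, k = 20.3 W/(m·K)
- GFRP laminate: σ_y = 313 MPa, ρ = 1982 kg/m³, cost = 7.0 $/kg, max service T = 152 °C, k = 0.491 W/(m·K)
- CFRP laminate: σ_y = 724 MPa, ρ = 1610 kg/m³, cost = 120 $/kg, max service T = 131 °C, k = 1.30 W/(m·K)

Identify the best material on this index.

maraging steel

Screen on constraints: cost ≤ 92 $/kg; max service T ≥ 142 °C; k ≥ 24.6 W/(m·K). Survivors: maraging steel, brass.
Per-candidate index values:
  maraging steel: M = 207 kN·m/kg
  brass: M = 23.2 kN·m/kg
Highest index: maraging steel.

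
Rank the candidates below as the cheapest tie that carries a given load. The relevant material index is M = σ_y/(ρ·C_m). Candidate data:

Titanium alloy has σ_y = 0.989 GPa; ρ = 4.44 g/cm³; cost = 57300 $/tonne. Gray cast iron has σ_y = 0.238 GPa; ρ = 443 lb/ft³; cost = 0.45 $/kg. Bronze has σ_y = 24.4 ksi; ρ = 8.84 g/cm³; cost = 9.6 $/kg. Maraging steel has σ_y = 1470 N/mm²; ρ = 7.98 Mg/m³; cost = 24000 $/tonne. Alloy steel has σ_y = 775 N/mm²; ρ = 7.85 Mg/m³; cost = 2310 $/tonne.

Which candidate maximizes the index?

Normalizing units and computing the index:
  titanium alloy: σ_y = 989.0 MPa, ρ = 4440 kg/m³, cost = 57.30 $/kg
  gray cast iron: σ_y = 238.0 MPa, ρ = 7096 kg/m³, cost = 0.4500 $/kg
  bronze: σ_y = 168.2 MPa, ρ = 8840 kg/m³, cost = 9.600 $/kg
  maraging steel: σ_y = 1470 MPa, ρ = 7980 kg/m³, cost = 24.00 $/kg
  alloy steel: σ_y = 775.0 MPa, ρ = 7850 kg/m³, cost = 2.310 $/kg
  gray cast iron: M = 74.5 kN·m per $
  alloy steel: M = 42.7 kN·m per $
  maraging steel: M = 7.68 kN·m per $
  titanium alloy: M = 3.89 kN·m per $
  bronze: M = 1.98 kN·m per $
Gray cast iron ranks first.

gray cast iron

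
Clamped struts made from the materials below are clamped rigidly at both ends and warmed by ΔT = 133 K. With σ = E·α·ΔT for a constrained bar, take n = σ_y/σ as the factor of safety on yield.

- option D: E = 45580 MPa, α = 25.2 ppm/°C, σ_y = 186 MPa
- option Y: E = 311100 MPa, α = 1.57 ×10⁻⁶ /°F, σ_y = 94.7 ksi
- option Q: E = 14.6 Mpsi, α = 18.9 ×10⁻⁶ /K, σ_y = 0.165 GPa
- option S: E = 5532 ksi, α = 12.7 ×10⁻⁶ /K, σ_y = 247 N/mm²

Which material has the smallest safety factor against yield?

option Q

With everything in SI (GPa, ×10⁻⁶/K, MPa):
  option D: E = 45.58, α = 25.2, σ_y = 186.0 → σ = 153 MPa, n = 1.22
  option Y: E = 311.1, α = 2.83, σ_y = 652.9 → σ = 117 MPa, n = 5.58
  option Q: E = 100.7, α = 18.9, σ_y = 165.0 → σ = 253 MPa, n = 0.652
  option S: E = 38.14, α = 12.7, σ_y = 247.0 → σ = 64.4 MPa, n = 3.83
Smallest n: option Q with n = 0.652.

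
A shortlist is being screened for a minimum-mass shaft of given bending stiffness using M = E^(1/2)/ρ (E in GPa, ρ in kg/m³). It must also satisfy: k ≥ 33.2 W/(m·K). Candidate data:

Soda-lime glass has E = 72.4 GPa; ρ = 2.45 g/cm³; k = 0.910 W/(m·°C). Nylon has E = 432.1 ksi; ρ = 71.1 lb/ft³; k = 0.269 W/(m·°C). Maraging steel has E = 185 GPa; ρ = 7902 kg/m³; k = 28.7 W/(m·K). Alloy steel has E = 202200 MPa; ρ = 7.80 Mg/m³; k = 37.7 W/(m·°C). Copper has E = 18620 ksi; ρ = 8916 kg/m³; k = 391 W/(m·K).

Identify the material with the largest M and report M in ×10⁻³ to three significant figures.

alloy steel, M = 1.82×10⁻³

Screen on constraints: k ≥ 33.2 W/(m·K). Survivors: alloy steel, copper.
Normalizing units and computing the index:
  alloy steel: E = 202.2 GPa, ρ = 7800 kg/m³
  copper: E = 128.4 GPa, ρ = 8916 kg/m³
  alloy steel: M = 1.82×10⁻³
  copper: M = 1.27×10⁻³
Highest index: alloy steel.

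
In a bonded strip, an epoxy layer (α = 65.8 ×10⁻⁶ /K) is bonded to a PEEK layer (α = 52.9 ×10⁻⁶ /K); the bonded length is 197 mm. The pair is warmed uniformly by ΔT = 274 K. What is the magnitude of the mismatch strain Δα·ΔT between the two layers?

3.53×10⁻³

Δα = |65.8 − 52.9|×10⁻⁶/K = 12.9×10⁻⁶/K.
Mismatch strain = Δα·ΔT = 12.9×10⁻⁶ × 274.0 = 3.53×10⁻³.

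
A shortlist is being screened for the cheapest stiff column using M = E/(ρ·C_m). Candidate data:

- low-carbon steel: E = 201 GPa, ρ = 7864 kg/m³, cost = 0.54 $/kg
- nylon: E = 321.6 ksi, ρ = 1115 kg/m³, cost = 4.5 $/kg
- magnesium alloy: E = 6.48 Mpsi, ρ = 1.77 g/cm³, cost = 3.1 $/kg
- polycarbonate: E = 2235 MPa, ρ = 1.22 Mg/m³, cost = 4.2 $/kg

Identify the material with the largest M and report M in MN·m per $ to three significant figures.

Putting every candidate on a common basis:
  low-carbon steel: E = 201.0 GPa, ρ = 7864 kg/m³, cost = 0.5400 $/kg
  nylon: E = 2.217 GPa, ρ = 1115 kg/m³, cost = 4.500 $/kg
  magnesium alloy: E = 44.68 GPa, ρ = 1770 kg/m³, cost = 3.100 $/kg
  polycarbonate: E = 2.235 GPa, ρ = 1220 kg/m³, cost = 4.200 $/kg
  low-carbon steel: M = 47.3 MN·m per $
  magnesium alloy: M = 8.14 MN·m per $
  nylon: M = 0.442 MN·m per $
  polycarbonate: M = 0.436 MN·m per $
The maximum is for low-carbon steel.

low-carbon steel, M = 47.3 MN·m per $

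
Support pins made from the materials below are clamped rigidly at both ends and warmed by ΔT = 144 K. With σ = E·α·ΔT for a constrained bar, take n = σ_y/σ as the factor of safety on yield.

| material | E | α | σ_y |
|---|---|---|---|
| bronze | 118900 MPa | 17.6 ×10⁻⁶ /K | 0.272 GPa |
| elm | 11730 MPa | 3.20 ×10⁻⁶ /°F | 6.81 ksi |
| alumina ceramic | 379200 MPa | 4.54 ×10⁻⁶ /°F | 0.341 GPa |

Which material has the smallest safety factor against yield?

alumina ceramic

Converting E to GPa, α to ×10⁻⁶/K, σ_y to MPa, then σ and n for each:
  bronze: E = 118.9, α = 17.6, σ_y = 272.0 → σ = 301 MPa, n = 0.903
  elm: E = 11.73, α = 5.76, σ_y = 46.95 → σ = 9.73 MPa, n = 4.83
  alumina ceramic: E = 379.2, α = 8.17, σ_y = 341.0 → σ = 446 MPa, n = 0.764
The minimum is alumina ceramic at n = 0.764.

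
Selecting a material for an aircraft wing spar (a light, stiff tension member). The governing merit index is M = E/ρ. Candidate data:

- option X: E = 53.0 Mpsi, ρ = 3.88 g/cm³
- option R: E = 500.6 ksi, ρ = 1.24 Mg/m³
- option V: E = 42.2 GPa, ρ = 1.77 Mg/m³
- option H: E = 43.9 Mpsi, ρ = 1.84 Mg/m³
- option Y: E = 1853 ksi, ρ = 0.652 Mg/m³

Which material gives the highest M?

option H

Putting every candidate on a common basis:
  option X: E = 365.4 GPa, ρ = 3880 kg/m³
  option R: E = 3.452 GPa, ρ = 1240 kg/m³
  option V: E = 42.20 GPa, ρ = 1770 kg/m³
  option H: E = 302.7 GPa, ρ = 1840 kg/m³
  option Y: E = 12.78 GPa, ρ = 652.0 kg/m³
  option H: M = 164 MN·m/kg
  option X: M = 94.2 MN·m/kg
  option V: M = 23.8 MN·m/kg
  option Y: M = 19.6 MN·m/kg
  option R: M = 2.78 MN·m/kg
Option H has the largest M.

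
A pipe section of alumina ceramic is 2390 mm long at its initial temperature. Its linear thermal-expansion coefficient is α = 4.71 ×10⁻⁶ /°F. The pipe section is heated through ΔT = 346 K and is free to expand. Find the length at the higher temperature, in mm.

2397.0 mm

Convert α: 4.71×10⁻⁶/°F × (9/5) = 8.48×10⁻⁶/K.
ΔL = α·L₀·ΔT = 8.48×10⁻⁶ × 2390 mm × 346.0 K = 7.01 mm.
L = L₀ + ΔL = 2390 + 7.01 = 2397.0 mm.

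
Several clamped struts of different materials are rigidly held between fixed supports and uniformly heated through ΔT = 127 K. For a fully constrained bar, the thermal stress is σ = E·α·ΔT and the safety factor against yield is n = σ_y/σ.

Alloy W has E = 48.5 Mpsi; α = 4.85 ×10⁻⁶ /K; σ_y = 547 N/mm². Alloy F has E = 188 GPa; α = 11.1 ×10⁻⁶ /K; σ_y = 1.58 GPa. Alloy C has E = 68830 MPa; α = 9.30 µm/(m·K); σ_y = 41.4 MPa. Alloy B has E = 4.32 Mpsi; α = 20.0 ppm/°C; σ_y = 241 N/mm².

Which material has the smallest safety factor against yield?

alloy C

With everything in SI (GPa, ×10⁻⁶/K, MPa):
  alloy W: E = 334.4, α = 4.85, σ_y = 547.0 → σ = 206 MPa, n = 2.66
  alloy F: E = 188.0, α = 11.1, σ_y = 1580 → σ = 265 MPa, n = 5.96
  alloy C: E = 68.83, α = 9.30, σ_y = 41.40 → σ = 81.3 MPa, n = 0.509
  alloy B: E = 29.79, α = 20.0, σ_y = 241.0 → σ = 75.7 MPa, n = 3.19
Smallest n: alloy C with n = 0.509.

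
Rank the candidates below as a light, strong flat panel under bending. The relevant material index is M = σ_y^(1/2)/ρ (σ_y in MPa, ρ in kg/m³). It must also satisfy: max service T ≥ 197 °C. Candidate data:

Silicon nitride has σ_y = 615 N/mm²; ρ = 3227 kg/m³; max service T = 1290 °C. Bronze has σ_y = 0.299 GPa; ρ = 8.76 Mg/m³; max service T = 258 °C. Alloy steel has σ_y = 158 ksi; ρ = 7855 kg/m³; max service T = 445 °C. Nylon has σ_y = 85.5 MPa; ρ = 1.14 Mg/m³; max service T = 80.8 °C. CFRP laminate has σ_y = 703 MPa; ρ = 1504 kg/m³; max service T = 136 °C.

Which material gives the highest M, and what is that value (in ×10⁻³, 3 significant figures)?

silicon nitride, M = 7.68×10⁻³

Screen on constraints: max service T ≥ 197 °C. Survivors: silicon nitride, bronze, alloy steel.
After converting to SI:
  silicon nitride: σ_y = 615.0 MPa, ρ = 3227 kg/m³
  bronze: σ_y = 299.0 MPa, ρ = 8760 kg/m³
  alloy steel: σ_y = 1089 MPa, ρ = 7855 kg/m³
  silicon nitride: M = 7.68×10⁻³
  alloy steel: M = 4.20×10⁻³
  bronze: M = 1.97×10⁻³
Highest index: silicon nitride.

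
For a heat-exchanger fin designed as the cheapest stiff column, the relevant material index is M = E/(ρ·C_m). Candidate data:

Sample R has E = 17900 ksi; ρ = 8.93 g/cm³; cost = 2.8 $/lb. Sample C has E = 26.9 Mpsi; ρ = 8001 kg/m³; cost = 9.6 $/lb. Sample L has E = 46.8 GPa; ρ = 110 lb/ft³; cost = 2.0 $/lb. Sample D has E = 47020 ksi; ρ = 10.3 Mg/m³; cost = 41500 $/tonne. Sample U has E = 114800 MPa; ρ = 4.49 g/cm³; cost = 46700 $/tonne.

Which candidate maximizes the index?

Convert each candidate to consistent units, then evaluate M:
  sample R: E = 123.4 GPa, ρ = 8930 kg/m³, cost = 6.173 $/kg
  sample C: E = 185.5 GPa, ρ = 8001 kg/m³, cost = 21.16 $/kg
  sample L: E = 46.80 GPa, ρ = 1762 kg/m³, cost = 4.409 $/kg
  sample D: E = 324.2 GPa, ρ = 10300 kg/m³, cost = 41.50 $/kg
  sample U: E = 114.8 GPa, ρ = 4490 kg/m³, cost = 46.70 $/kg
  sample L: M = 6.02 MN·m per $
  sample R: M = 2.24 MN·m per $
  sample C: M = 1.10 MN·m per $
  sample D: M = 0.758 MN·m per $
  sample U: M = 0.547 MN·m per $
Sample L has the largest M.

sample L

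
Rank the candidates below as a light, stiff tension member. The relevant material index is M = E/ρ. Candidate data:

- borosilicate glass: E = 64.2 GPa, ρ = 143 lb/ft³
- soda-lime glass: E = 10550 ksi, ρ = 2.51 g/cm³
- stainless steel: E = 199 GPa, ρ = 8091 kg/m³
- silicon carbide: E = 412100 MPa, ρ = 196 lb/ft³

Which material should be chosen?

Convert each candidate to consistent units, then evaluate M:
  borosilicate glass: E = 64.20 GPa, ρ = 2291 kg/m³
  soda-lime glass: E = 72.74 GPa, ρ = 2510 kg/m³
  stainless steel: E = 199.0 GPa, ρ = 8091 kg/m³
  silicon carbide: E = 412.1 GPa, ρ = 3140 kg/m³
  silicon carbide: M = 131 MN·m/kg
  soda-lime glass: M = 29.0 MN·m/kg
  borosilicate glass: M = 28.0 MN·m/kg
  stainless steel: M = 24.6 MN·m/kg
Highest index: silicon carbide.

silicon carbide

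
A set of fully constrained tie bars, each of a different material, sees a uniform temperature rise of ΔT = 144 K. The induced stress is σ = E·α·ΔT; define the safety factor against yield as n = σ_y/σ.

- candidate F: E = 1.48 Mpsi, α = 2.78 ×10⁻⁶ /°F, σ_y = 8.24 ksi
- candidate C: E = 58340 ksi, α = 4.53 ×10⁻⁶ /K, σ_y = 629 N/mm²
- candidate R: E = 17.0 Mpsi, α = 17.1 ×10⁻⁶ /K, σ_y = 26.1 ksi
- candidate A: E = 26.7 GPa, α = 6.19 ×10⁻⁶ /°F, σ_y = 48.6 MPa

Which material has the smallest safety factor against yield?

Per material, after unit conversion:
  candidate F: E = 10.20, α = 5.00, σ_y = 56.81 → σ = 7.35 MPa, n = 7.73
  candidate C: E = 402.2, α = 4.53, σ_y = 629.0 → σ = 262 MPa, n = 2.40
  candidate R: E = 117.2, α = 17.1, σ_y = 180.0 → σ = 289 MPa, n = 0.623
  candidate A: E = 26.70, α = 11.1, σ_y = 48.60 → σ = 42.8 MPa, n = 1.13
Candidate R has the lowest safety factor, n = 0.623.

candidate R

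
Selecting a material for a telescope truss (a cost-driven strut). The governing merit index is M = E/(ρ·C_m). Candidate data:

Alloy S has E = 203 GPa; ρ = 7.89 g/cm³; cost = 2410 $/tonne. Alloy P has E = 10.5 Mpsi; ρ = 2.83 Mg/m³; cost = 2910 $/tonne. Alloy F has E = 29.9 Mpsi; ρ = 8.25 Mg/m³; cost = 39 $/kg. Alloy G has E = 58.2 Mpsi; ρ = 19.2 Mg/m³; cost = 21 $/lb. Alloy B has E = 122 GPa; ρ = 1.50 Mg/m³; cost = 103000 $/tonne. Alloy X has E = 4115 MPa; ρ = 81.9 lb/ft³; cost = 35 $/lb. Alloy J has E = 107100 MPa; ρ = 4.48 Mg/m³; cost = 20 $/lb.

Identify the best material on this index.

Putting every candidate on a common basis:
  alloy S: E = 203.0 GPa, ρ = 7890 kg/m³, cost = 2.410 $/kg
  alloy P: E = 72.39 GPa, ρ = 2830 kg/m³, cost = 2.910 $/kg
  alloy F: E = 206.2 GPa, ρ = 8250 kg/m³, cost = 39.00 $/kg
  alloy G: E = 401.3 GPa, ρ = 19200 kg/m³, cost = 46.30 $/kg
  alloy B: E = 122.0 GPa, ρ = 1500 kg/m³, cost = 103.0 $/kg
  alloy X: E = 4.115 GPa, ρ = 1312 kg/m³, cost = 77.16 $/kg
  alloy J: E = 107.1 GPa, ρ = 4480 kg/m³, cost = 44.09 $/kg
  alloy S: M = 10.7 MN·m per $
  alloy P: M = 8.79 MN·m per $
  alloy B: M = 0.790 MN·m per $
  alloy F: M = 0.641 MN·m per $
  alloy J: M = 0.542 MN·m per $
  alloy G: M = 0.451 MN·m per $
  alloy X: M = 0.0407 MN·m per $
Alloy S ranks first.

alloy S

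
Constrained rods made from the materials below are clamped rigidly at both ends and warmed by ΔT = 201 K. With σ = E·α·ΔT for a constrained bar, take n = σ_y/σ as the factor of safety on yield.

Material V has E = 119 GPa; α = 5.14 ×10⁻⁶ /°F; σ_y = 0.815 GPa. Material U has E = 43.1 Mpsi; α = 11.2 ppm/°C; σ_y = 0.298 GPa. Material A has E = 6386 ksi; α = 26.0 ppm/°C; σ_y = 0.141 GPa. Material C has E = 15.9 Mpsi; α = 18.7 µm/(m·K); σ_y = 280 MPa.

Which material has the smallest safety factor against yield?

material U

Per material, after unit conversion:
  material V: E = 119.0, α = 9.25, σ_y = 815.0 → σ = 221 MPa, n = 3.68
  material U: E = 297.2, α = 11.2, σ_y = 298.0 → σ = 669 MPa, n = 0.445
  material A: E = 44.03, α = 26.0, σ_y = 141.0 → σ = 230 MPa, n = 0.613
  material C: E = 109.6, α = 18.7, σ_y = 280.0 → σ = 412 MPa, n = 0.680
Material U has the lowest safety factor, n = 0.445.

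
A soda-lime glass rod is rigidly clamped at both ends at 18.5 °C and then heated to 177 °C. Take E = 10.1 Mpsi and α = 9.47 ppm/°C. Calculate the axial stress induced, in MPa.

105 MPa

E = 10.1 Mpsi = 69.64 GPa.
ΔT = 158.5 K. Constrained thermal stress σ = E·α·ΔT = 69.64×10³ MPa × 9.47×10⁻⁶ × 158.5 = 105 MPa (compressive).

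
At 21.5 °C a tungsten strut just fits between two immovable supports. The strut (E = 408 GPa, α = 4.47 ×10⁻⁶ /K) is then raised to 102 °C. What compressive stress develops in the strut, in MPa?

ΔT = 80.50 K. Constrained thermal stress σ = E·α·ΔT = 408.0×10³ MPa × 4.47×10⁻⁶ × 80.50 = 147 MPa (compressive).

147 MPa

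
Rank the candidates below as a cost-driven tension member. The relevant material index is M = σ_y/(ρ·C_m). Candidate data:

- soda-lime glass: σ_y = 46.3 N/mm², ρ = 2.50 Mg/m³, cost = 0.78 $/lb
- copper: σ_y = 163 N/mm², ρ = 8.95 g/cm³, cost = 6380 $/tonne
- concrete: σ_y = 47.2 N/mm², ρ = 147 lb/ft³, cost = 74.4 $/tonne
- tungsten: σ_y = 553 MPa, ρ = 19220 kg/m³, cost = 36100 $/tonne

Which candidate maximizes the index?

concrete

Normalizing units and computing the index:
  soda-lime glass: σ_y = 46.30 MPa, ρ = 2500 kg/m³, cost = 1.720 $/kg
  copper: σ_y = 163.0 MPa, ρ = 8950 kg/m³, cost = 6.380 $/kg
  concrete: σ_y = 47.20 MPa, ρ = 2355 kg/m³, cost = 0.07440 $/kg
  tungsten: σ_y = 553.0 MPa, ρ = 19220 kg/m³, cost = 36.10 $/kg
  concrete: M = 269 kN·m per $
  soda-lime glass: M = 10.8 kN·m per $
  copper: M = 2.85 kN·m per $
  tungsten: M = 0.797 kN·m per $
The maximum is for concrete.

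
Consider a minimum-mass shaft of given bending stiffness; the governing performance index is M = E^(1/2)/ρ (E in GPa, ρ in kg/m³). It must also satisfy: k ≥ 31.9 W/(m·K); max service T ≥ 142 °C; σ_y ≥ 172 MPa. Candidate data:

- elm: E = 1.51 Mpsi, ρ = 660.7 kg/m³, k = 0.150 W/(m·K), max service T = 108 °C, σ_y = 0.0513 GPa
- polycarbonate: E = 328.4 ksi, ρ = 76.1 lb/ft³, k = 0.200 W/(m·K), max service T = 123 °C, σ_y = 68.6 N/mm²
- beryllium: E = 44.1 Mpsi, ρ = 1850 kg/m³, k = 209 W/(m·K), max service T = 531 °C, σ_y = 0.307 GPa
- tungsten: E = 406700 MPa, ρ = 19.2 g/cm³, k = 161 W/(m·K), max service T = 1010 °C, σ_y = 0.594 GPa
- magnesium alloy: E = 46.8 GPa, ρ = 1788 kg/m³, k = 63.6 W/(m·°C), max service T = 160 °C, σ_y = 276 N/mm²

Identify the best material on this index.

beryllium

Screen on constraints: k ≥ 31.9 W/(m·K); max service T ≥ 142 °C; σ_y ≥ 172 MPa. Survivors: beryllium, tungsten, magnesium alloy.
Convert each candidate to consistent units, then evaluate M:
  beryllium: E = 304.1 GPa, ρ = 1850 kg/m³
  tungsten: E = 406.7 GPa, ρ = 19200 kg/m³
  magnesium alloy: E = 46.80 GPa, ρ = 1788 kg/m³
  beryllium: M = 9.43×10⁻³
  magnesium alloy: M = 3.83×10⁻³
  tungsten: M = 1.05×10⁻³
Beryllium ranks first.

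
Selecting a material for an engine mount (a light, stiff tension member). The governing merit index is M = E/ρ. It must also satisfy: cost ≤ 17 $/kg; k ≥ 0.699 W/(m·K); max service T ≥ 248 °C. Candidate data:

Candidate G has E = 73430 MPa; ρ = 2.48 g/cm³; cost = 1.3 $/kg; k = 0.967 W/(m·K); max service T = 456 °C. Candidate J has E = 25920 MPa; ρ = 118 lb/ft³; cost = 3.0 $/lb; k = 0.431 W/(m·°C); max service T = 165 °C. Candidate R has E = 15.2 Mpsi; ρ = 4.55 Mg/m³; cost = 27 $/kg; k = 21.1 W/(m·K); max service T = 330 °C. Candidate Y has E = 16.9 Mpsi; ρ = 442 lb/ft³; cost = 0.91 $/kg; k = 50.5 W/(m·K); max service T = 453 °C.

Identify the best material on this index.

candidate G

Screen on constraints: cost ≤ 17 $/kg; k ≥ 0.699 W/(m·K); max service T ≥ 248 °C. Survivors: candidate G, candidate Y.
Normalizing units and computing the index:
  candidate G: E = 73.43 GPa, ρ = 2480 kg/m³
  candidate Y: E = 116.5 GPa, ρ = 7080 kg/m³
  candidate G: M = 29.6 MN·m/kg
  candidate Y: M = 16.5 MN·m/kg
Candidate G ranks first.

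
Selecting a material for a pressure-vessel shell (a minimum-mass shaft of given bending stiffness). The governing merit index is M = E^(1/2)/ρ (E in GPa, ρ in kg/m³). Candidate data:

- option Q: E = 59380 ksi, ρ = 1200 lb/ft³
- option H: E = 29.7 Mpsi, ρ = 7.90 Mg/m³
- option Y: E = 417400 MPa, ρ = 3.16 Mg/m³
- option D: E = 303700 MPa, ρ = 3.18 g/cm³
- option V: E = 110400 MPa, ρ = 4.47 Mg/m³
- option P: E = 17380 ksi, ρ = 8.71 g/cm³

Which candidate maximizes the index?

option Y

Normalizing units and computing the index:
  option Q: E = 409.4 GPa, ρ = 19220 kg/m³
  option H: E = 204.8 GPa, ρ = 7900 kg/m³
  option Y: E = 417.4 GPa, ρ = 3160 kg/m³
  option D: E = 303.7 GPa, ρ = 3180 kg/m³
  option V: E = 110.4 GPa, ρ = 4470 kg/m³
  option P: E = 119.8 GPa, ρ = 8710 kg/m³
  option Y: M = 6.47×10⁻³
  option D: M = 5.48×10⁻³
  option V: M = 2.35×10⁻³
  option H: M = 1.81×10⁻³
  option P: M = 1.26×10⁻³
  option Q: M = 1.05×10⁻³
The maximum is for option Y.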